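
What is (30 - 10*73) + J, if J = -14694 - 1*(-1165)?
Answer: -14229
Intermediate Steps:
J = -13529 (J = -14694 + 1165 = -13529)
(30 - 10*73) + J = (30 - 10*73) - 13529 = (30 - 730) - 13529 = -700 - 13529 = -14229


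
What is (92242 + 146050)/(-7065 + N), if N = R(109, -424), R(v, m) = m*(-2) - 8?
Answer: -238292/6225 ≈ -38.280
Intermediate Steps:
R(v, m) = -8 - 2*m (R(v, m) = -2*m - 8 = -8 - 2*m)
N = 840 (N = -8 - 2*(-424) = -8 + 848 = 840)
(92242 + 146050)/(-7065 + N) = (92242 + 146050)/(-7065 + 840) = 238292/(-6225) = 238292*(-1/6225) = -238292/6225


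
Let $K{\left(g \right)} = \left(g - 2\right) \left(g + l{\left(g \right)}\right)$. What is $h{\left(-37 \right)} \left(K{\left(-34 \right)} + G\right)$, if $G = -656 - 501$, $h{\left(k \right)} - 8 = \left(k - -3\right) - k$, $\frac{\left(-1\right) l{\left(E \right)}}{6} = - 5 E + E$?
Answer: $323873$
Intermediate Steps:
$l{\left(E \right)} = 24 E$ ($l{\left(E \right)} = - 6 \left(- 5 E + E\right) = - 6 \left(- 4 E\right) = 24 E$)
$h{\left(k \right)} = 11$ ($h{\left(k \right)} = 8 + \left(\left(k - -3\right) - k\right) = 8 + \left(\left(k + 3\right) - k\right) = 8 + \left(\left(3 + k\right) - k\right) = 8 + 3 = 11$)
$K{\left(g \right)} = 25 g \left(-2 + g\right)$ ($K{\left(g \right)} = \left(g - 2\right) \left(g + 24 g\right) = \left(-2 + g\right) 25 g = 25 g \left(-2 + g\right)$)
$G = -1157$
$h{\left(-37 \right)} \left(K{\left(-34 \right)} + G\right) = 11 \left(25 \left(-34\right) \left(-2 - 34\right) - 1157\right) = 11 \left(25 \left(-34\right) \left(-36\right) - 1157\right) = 11 \left(30600 - 1157\right) = 11 \cdot 29443 = 323873$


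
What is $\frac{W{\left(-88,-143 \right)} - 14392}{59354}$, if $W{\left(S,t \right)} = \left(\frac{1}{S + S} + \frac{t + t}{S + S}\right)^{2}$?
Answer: $- \frac{445725367}{1838549504} \approx -0.24243$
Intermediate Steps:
$W{\left(S,t \right)} = \left(\frac{1}{2 S} + \frac{t}{S}\right)^{2}$ ($W{\left(S,t \right)} = \left(\frac{1}{2 S} + \frac{2 t}{2 S}\right)^{2} = \left(\frac{1}{2 S} + 2 t \frac{1}{2 S}\right)^{2} = \left(\frac{1}{2 S} + \frac{t}{S}\right)^{2}$)
$\frac{W{\left(-88,-143 \right)} - 14392}{59354} = \frac{\frac{\left(1 + 2 \left(-143\right)\right)^{2}}{4 \cdot 7744} - 14392}{59354} = \left(\frac{1}{4} \cdot \frac{1}{7744} \left(1 - 286\right)^{2} - 14392\right) \frac{1}{59354} = \left(\frac{1}{4} \cdot \frac{1}{7744} \left(-285\right)^{2} - 14392\right) \frac{1}{59354} = \left(\frac{1}{4} \cdot \frac{1}{7744} \cdot 81225 - 14392\right) \frac{1}{59354} = \left(\frac{81225}{30976} - 14392\right) \frac{1}{59354} = \left(- \frac{445725367}{30976}\right) \frac{1}{59354} = - \frac{445725367}{1838549504}$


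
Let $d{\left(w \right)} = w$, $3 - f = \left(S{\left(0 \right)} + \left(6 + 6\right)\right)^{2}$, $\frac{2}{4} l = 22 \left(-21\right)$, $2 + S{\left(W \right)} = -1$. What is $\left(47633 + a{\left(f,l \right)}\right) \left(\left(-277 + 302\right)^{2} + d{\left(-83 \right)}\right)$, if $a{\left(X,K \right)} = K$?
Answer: $25316278$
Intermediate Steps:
$S{\left(W \right)} = -3$ ($S{\left(W \right)} = -2 - 1 = -3$)
$l = -924$ ($l = 2 \cdot 22 \left(-21\right) = 2 \left(-462\right) = -924$)
$f = -78$ ($f = 3 - \left(-3 + \left(6 + 6\right)\right)^{2} = 3 - \left(-3 + 12\right)^{2} = 3 - 9^{2} = 3 - 81 = -78$)
$\left(47633 + a{\left(f,l \right)}\right) \left(\left(-277 + 302\right)^{2} + d{\left(-83 \right)}\right) = \left(47633 - 924\right) \left(\left(-277 + 302\right)^{2} - 83\right) = 46709 \left(25^{2} - 83\right) = 46709 \left(625 - 83\right) = 46709 \cdot 542 = 25316278$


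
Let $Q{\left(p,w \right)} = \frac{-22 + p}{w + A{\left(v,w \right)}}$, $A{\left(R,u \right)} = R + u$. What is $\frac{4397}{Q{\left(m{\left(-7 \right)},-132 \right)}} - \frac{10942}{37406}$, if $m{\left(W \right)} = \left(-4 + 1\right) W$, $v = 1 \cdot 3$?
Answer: $\frac{21463875280}{18703} \approx 1.1476 \cdot 10^{6}$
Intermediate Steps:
$v = 3$
$m{\left(W \right)} = - 3 W$
$Q{\left(p,w \right)} = \frac{-22 + p}{3 + 2 w}$ ($Q{\left(p,w \right)} = \frac{-22 + p}{w + \left(3 + w\right)} = \frac{-22 + p}{3 + 2 w}$)
$\frac{4397}{Q{\left(m{\left(-7 \right)},-132 \right)}} - \frac{10942}{37406} = \frac{4397}{\frac{1}{3 + 2 \left(-132\right)} \left(-22 - -21\right)} - \frac{10942}{37406} = \frac{4397}{\frac{1}{3 - 264} \left(-22 + 21\right)} - \frac{5471}{18703} = \frac{4397}{\frac{1}{-261} \left(-1\right)} - \frac{5471}{18703} = \frac{4397}{\left(- \frac{1}{261}\right) \left(-1\right)} - \frac{5471}{18703} = 4397 \frac{1}{\frac{1}{261}} - \frac{5471}{18703} = 4397 \cdot 261 - \frac{5471}{18703} = 1147617 - \frac{5471}{18703} = \frac{21463875280}{18703}$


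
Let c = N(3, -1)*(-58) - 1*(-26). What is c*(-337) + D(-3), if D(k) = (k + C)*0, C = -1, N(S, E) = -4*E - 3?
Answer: 10784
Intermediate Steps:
N(S, E) = -3 - 4*E
D(k) = 0 (D(k) = (k - 1)*0 = (-1 + k)*0 = 0)
c = -32 (c = (-3 - 4*(-1))*(-58) - 1*(-26) = (-3 + 4)*(-58) + 26 = 1*(-58) + 26 = -58 + 26 = -32)
c*(-337) + D(-3) = -32*(-337) + 0 = 10784 + 0 = 10784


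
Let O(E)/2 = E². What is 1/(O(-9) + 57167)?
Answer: 1/57329 ≈ 1.7443e-5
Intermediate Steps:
O(E) = 2*E²
1/(O(-9) + 57167) = 1/(2*(-9)² + 57167) = 1/(2*81 + 57167) = 1/(162 + 57167) = 1/57329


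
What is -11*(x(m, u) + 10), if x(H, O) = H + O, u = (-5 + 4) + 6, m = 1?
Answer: -176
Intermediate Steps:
u = 5 (u = -1 + 6 = 5)
-11*(x(m, u) + 10) = -11*((1 + 5) + 10) = -11*(6 + 10) = -11*16 = -176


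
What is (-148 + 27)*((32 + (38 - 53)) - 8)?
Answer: -1089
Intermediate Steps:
(-148 + 27)*((32 + (38 - 53)) - 8) = -121*((32 - 15) - 8) = -121*(17 - 8) = -121*9 = -1089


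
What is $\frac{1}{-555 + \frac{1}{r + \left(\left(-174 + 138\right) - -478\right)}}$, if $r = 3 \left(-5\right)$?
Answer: $- \frac{427}{236984} \approx -0.0018018$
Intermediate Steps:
$r = -15$
$\frac{1}{-555 + \frac{1}{r + \left(\left(-174 + 138\right) - -478\right)}} = \frac{1}{-555 + \frac{1}{-15 + \left(\left(-174 + 138\right) - -478\right)}} = \frac{1}{-555 + \frac{1}{-15 + \left(-36 + 478\right)}} = \frac{1}{-555 + \frac{1}{-15 + 442}} = \frac{1}{-555 + \frac{1}{427}} = \frac{1}{- \frac{236984}{427}} = - \frac{427}{236984}$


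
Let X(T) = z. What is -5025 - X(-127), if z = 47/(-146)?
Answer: -733603/146 ≈ -5024.7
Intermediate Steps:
z = -47/146 (z = 47*(-1/146) = -47/146 ≈ -0.32192)
X(T) = -47/146
-5025 - X(-127) = -5025 - 1*(-47/146) = -5025 + 47/146 = -733603/146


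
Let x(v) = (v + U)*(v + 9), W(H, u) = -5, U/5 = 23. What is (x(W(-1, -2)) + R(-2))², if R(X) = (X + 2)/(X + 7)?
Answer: 193600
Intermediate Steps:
U = 115 (U = 5*23 = 115)
x(v) = (9 + v)*(115 + v) (x(v) = (v + 115)*(v + 9) = (115 + v)*(9 + v) = (9 + v)*(115 + v))
R(X) = (2 + X)/(7 + X)
(x(W(-1, -2)) + R(-2))² = ((1035 + (-5)² + 124*(-5)) + (2 - 2)/(7 - 2))² = ((1035 + 25 - 620) + 0/5)² = (440 + (⅕)*0)² = (440 + 0)² = 440² = 193600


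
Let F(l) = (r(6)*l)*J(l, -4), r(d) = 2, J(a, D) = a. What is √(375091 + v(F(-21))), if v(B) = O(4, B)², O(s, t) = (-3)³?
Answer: 2*√93955 ≈ 613.04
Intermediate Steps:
O(s, t) = -27
F(l) = 2*l² (F(l) = (2*l)*l = 2*l²)
v(B) = 729 (v(B) = (-27)² = 729)
√(375091 + v(F(-21))) = √(375091 + 729) = √375820 = 2*√93955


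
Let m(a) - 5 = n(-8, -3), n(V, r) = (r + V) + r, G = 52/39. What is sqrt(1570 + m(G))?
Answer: sqrt(1561) ≈ 39.510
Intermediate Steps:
G = 4/3 (G = 52*(1/39) = 4/3 ≈ 1.3333)
n(V, r) = V + 2*r (n(V, r) = (V + r) + r = V + 2*r)
m(a) = -9 (m(a) = 5 + (-8 + 2*(-3)) = 5 + (-8 - 6) = 5 - 14 = -9)
sqrt(1570 + m(G)) = sqrt(1570 - 9) = sqrt(1561)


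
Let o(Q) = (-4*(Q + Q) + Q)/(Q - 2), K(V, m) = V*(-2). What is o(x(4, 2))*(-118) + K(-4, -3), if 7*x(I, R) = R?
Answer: -389/3 ≈ -129.67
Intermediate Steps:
K(V, m) = -2*V
x(I, R) = R/7
o(Q) = -7*Q/(-2 + Q) (o(Q) = (-8*Q + Q)/(-2 + Q) = (-7*Q)/(-2 + Q) = -7*Q/(-2 + Q))
o(x(4, 2))*(-118) + K(-4, -3) = -7*(⅐)*2/(-2 + (⅐)*2)*(-118) - 2*(-4) = -7*2/7/(-2 + 2/7)*(-118) + 8 = -7*2/7/(-12/7)*(-118) + 8 = -7*2/7*(-7/12)*(-118) + 8 = (7/6)*(-118) + 8 = -413/3 + 8 = -389/3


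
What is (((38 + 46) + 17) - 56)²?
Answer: 2025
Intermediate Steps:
(((38 + 46) + 17) - 56)² = ((84 + 17) - 56)² = (101 - 56)² = 45² = 2025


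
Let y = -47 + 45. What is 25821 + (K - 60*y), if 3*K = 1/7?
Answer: 544762/21 ≈ 25941.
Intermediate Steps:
K = 1/21 (K = (⅓)/7 = (⅓)*(⅐) = 1/21 ≈ 0.047619)
y = -2
25821 + (K - 60*y) = 25821 + (1/21 - 60*(-2)) = 25821 + (1/21 + 120) = 25821 + 2521/21 = 544762/21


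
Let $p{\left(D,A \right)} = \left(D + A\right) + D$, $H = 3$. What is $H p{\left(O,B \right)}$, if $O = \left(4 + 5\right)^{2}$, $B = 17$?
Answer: $537$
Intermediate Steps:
$O = 81$ ($O = 9^{2} = 81$)
$p{\left(D,A \right)} = A + 2 D$ ($p{\left(D,A \right)} = \left(A + D\right) + D = A + 2 D$)
$H p{\left(O,B \right)} = 3 \left(17 + 2 \cdot 81\right) = 3 \left(17 + 162\right) = 3 \cdot 179 = 537$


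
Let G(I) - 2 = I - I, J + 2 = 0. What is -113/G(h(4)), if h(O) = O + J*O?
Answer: -113/2 ≈ -56.500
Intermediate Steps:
J = -2 (J = -2 + 0 = -2)
h(O) = -O (h(O) = O - 2*O = -O)
G(I) = 2 (G(I) = 2 + (I - I) = 2 + 0 = 2)
-113/G(h(4)) = -113/2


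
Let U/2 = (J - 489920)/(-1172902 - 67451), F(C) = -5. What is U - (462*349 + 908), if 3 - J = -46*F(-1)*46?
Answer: -201117276544/1240353 ≈ -1.6215e+5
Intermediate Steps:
J = -10577 (J = 3 - (-46*(-5))*46 = 3 - 230*46 = 3 - 1*10580 = 3 - 10580 = -10577)
U = 1000994/1240353 (U = 2*((-10577 - 489920)/(-1172902 - 67451)) = 2*(-500497/(-1240353)) = 2*(-500497*(-1/1240353)) = 2*(500497/1240353) = 1000994/1240353 ≈ 0.80702)
U - (462*349 + 908) = 1000994/1240353 - (462*349 + 908) = 1000994/1240353 - (161238 + 908) = 1000994/1240353 - 1*162146 = 1000994/1240353 - 162146 = -201117276544/1240353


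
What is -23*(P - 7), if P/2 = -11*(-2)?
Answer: -851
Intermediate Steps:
P = 44 (P = 2*(-11*(-2)) = 2*22 = 44)
-23*(P - 7) = -23*(44 - 7) = -23*37 = -851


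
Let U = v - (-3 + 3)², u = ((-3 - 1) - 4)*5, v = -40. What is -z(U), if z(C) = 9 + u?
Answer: 31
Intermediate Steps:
u = -40 (u = (-4 - 4)*5 = -8*5 = -40)
U = -40 (U = -40 - (-3 + 3)² = -40 - 1*0² = -40 - 1*0 = -40 + 0 = -40)
z(C) = -31 (z(C) = 9 - 40 = -31)
-z(U) = -1*(-31) = 31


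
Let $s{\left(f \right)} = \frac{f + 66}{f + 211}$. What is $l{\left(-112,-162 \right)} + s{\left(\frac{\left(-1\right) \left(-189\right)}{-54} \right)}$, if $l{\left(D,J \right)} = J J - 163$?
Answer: $\frac{2164748}{83} \approx 26081.0$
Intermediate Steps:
$l{\left(D,J \right)} = -163 + J^{2}$ ($l{\left(D,J \right)} = J^{2} - 163 = -163 + J^{2}$)
$s{\left(f \right)} = \frac{66 + f}{211 + f}$
$l{\left(-112,-162 \right)} + s{\left(\frac{\left(-1\right) \left(-189\right)}{-54} \right)} = \left(-163 + \left(-162\right)^{2}\right) + \frac{66 + \frac{\left(-1\right) \left(-189\right)}{-54}}{211 + \frac{\left(-1\right) \left(-189\right)}{-54}} = \left(-163 + 26244\right) + \frac{66 + 189 \left(- \frac{1}{54}\right)}{211 + 189 \left(- \frac{1}{54}\right)} = 26081 + \frac{66 - \frac{7}{2}}{211 - \frac{7}{2}} = 26081 + \frac{1}{\frac{415}{2}} \cdot \frac{125}{2} = 26081 + \frac{2}{415} \cdot \frac{125}{2} = 26081 + \frac{25}{83} = \frac{2164748}{83}$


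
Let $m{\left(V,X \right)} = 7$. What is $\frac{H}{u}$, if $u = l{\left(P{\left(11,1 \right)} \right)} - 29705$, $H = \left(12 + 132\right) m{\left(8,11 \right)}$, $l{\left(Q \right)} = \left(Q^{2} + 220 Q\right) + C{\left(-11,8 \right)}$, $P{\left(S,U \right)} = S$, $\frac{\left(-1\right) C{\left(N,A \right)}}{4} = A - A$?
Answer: $- \frac{252}{6791} \approx -0.037108$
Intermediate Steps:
$C{\left(N,A \right)} = 0$ ($C{\left(N,A \right)} = - 4 \left(A - A\right) = \left(-4\right) 0 = 0$)
$l{\left(Q \right)} = Q^{2} + 220 Q$ ($l{\left(Q \right)} = \left(Q^{2} + 220 Q\right) + 0 = Q^{2} + 220 Q$)
$H = 1008$ ($H = \left(12 + 132\right) 7 = 144 \cdot 7 = 1008$)
$u = -27164$ ($u = 11 \left(220 + 11\right) - 29705 = 11 \cdot 231 - 29705 = 2541 - 29705 = -27164$)
$\frac{H}{u} = \frac{1008}{-27164} = 1008 \left(- \frac{1}{27164}\right) = - \frac{252}{6791}$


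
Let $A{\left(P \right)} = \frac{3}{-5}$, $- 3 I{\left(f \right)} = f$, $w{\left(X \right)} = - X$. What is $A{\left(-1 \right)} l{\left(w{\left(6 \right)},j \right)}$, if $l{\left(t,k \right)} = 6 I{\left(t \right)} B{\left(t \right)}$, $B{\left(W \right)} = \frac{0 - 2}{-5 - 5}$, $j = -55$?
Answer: $- \frac{36}{25} \approx -1.44$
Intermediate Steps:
$B{\left(W \right)} = \frac{1}{5}$ ($B{\left(W \right)} = - \frac{2}{-10} = \left(-2\right) \left(- \frac{1}{10}\right) = \frac{1}{5}$)
$I{\left(f \right)} = - \frac{f}{3}$
$A{\left(P \right)} = - \frac{3}{5}$ ($A{\left(P \right)} = 3 \left(- \frac{1}{5}\right) = - \frac{3}{5}$)
$l{\left(t,k \right)} = - \frac{2 t}{5}$ ($l{\left(t,k \right)} = 6 \left(- \frac{t}{3}\right) \frac{1}{5} = - 2 t \frac{1}{5} = - \frac{2 t}{5}$)
$A{\left(-1 \right)} l{\left(w{\left(6 \right)},j \right)} = - \frac{3 \left(- \frac{2 \left(\left(-1\right) 6\right)}{5}\right)}{5} = - \frac{3 \left(\left(- \frac{2}{5}\right) \left(-6\right)\right)}{5} = \left(- \frac{3}{5}\right) \frac{12}{5} = - \frac{36}{25}$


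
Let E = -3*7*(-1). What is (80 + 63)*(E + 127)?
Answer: 21164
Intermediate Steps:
E = 21 (E = -21*(-1) = 21)
(80 + 63)*(E + 127) = (80 + 63)*(21 + 127) = 143*148 = 21164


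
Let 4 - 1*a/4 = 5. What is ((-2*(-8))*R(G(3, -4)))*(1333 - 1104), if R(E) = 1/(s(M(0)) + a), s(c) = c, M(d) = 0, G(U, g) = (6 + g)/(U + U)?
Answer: -916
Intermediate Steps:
G(U, g) = (6 + g)/(2*U) (G(U, g) = (6 + g)/((2*U)) = (6 + g)*(1/(2*U)) = (6 + g)/(2*U))
a = -4 (a = 16 - 4*5 = 16 - 20 = -4)
R(E) = -¼ (R(E) = 1/(0 - 4) = 1/(-4) = -¼)
((-2*(-8))*R(G(3, -4)))*(1333 - 1104) = (-2*(-8)*(-¼))*(1333 - 1104) = (16*(-¼))*229 = -4*229 = -916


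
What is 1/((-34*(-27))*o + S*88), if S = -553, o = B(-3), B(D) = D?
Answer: -1/51418 ≈ -1.9448e-5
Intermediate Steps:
o = -3
1/((-34*(-27))*o + S*88) = 1/(-34*(-27)*(-3) - 553*88) = 1/(918*(-3) - 48664) = 1/(-2754 - 48664) = 1/(-51418) = -1/51418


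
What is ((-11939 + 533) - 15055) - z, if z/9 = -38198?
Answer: 317321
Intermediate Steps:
z = -343782 (z = 9*(-38198) = -343782)
((-11939 + 533) - 15055) - z = ((-11939 + 533) - 15055) - 1*(-343782) = (-11406 - 15055) + 343782 = -26461 + 343782 = 317321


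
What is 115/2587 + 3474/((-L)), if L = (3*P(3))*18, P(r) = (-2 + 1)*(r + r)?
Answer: 501361/46566 ≈ 10.767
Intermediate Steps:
P(r) = -2*r
L = -324 (L = (3*(-2*3))*18 = (3*(-6))*18 = -18*18 = -324)
115/2587 + 3474/((-L)) = 115/2587 + 3474/((-1*(-324))) = 115*(1/2587) + 3474/324 = 115/2587 + 3474*(1/324) = 115/2587 + 193/18 = 501361/46566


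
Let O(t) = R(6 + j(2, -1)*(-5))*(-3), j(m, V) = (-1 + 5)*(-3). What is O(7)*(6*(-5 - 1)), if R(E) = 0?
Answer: 0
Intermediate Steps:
j(m, V) = -12 (j(m, V) = 4*(-3) = -12)
O(t) = 0 (O(t) = 0*(-3) = 0)
O(7)*(6*(-5 - 1)) = 0*(6*(-5 - 1)) = 0*(6*(-6)) = 0*(-36) = 0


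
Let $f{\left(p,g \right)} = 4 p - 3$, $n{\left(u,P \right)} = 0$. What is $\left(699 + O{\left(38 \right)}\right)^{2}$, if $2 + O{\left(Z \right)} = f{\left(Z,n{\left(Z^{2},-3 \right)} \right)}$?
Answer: $715716$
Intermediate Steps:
$f{\left(p,g \right)} = -3 + 4 p$
$O{\left(Z \right)} = -5 + 4 Z$ ($O{\left(Z \right)} = -2 + \left(-3 + 4 Z\right) = -5 + 4 Z$)
$\left(699 + O{\left(38 \right)}\right)^{2} = \left(699 + \left(-5 + 4 \cdot 38\right)\right)^{2} = \left(699 + \left(-5 + 152\right)\right)^{2} = \left(699 + 147\right)^{2} = 846^{2} = 715716$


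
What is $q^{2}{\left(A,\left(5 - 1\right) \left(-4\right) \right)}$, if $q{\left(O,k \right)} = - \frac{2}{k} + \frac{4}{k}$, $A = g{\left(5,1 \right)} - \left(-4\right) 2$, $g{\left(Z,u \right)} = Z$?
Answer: $\frac{1}{64} \approx 0.015625$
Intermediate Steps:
$A = 13$ ($A = 5 - \left(-4\right) 2 = 5 - -8 = 5 + 8 = 13$)
$q{\left(O,k \right)} = \frac{2}{k}$
$q^{2}{\left(A,\left(5 - 1\right) \left(-4\right) \right)} = \left(\frac{2}{\left(5 - 1\right) \left(-4\right)}\right)^{2} = \left(\frac{2}{4 \left(-4\right)}\right)^{2} = \left(\frac{2}{-16}\right)^{2} = \left(2 \left(- \frac{1}{16}\right)\right)^{2} = \left(- \frac{1}{8}\right)^{2} = \frac{1}{64}$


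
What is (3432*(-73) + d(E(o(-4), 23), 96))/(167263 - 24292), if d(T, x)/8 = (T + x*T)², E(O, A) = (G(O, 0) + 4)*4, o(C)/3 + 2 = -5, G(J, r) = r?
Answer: 19019096/142971 ≈ 133.03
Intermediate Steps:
o(C) = -21 (o(C) = -6 + 3*(-5) = -6 - 15 = -21)
E(O, A) = 16 (E(O, A) = (0 + 4)*4 = 4*4 = 16)
d(T, x) = 8*(T + T*x)² (d(T, x) = 8*(T + x*T)² = 8*(T + T*x)²)
(3432*(-73) + d(E(o(-4), 23), 96))/(167263 - 24292) = (3432*(-73) + 8*16²*(1 + 96)²)/(167263 - 24292) = (-250536 + 8*256*97²)/142971 = (-250536 + 8*256*9409)*(1/142971) = (-250536 + 19269632)*(1/142971) = 19019096*(1/142971) = 19019096/142971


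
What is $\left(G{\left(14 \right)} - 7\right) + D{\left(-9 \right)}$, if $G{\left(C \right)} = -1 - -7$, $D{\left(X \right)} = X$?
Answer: $-10$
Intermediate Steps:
$G{\left(C \right)} = 6$ ($G{\left(C \right)} = -1 + 7 = 6$)
$\left(G{\left(14 \right)} - 7\right) + D{\left(-9 \right)} = \left(6 - 7\right) - 9 = -1 - 9 = -10$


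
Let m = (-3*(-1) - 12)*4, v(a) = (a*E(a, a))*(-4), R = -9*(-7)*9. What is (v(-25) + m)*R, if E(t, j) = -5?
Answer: -303912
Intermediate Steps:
R = 567 (R = 63*9 = 567)
v(a) = 20*a (v(a) = (a*(-5))*(-4) = -5*a*(-4) = 20*a)
m = -36 (m = (3 - 12)*4 = -9*4 = -36)
(v(-25) + m)*R = (20*(-25) - 36)*567 = (-500 - 36)*567 = -536*567 = -303912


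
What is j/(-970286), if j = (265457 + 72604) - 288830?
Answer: -49231/970286 ≈ -0.050739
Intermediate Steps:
j = 49231 (j = 338061 - 288830 = 49231)
j/(-970286) = 49231/(-970286) = 49231*(-1/970286) = -49231/970286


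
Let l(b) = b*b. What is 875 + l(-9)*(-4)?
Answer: 551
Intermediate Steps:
l(b) = b²
875 + l(-9)*(-4) = 875 + (-9)²*(-4) = 875 + 81*(-4) = 875 - 324 = 551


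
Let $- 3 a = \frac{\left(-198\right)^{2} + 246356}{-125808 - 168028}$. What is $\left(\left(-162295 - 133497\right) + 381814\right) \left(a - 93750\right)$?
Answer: $- \frac{592412649650640}{73459} \approx -8.0645 \cdot 10^{9}$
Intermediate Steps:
$a = \frac{71390}{220377}$ ($a = - \frac{\left(\left(-198\right)^{2} + 246356\right) \frac{1}{-125808 - 168028}}{3} = - \frac{\left(39204 + 246356\right) \frac{1}{-293836}}{3} = - \frac{285560 \left(- \frac{1}{293836}\right)}{3} = \left(- \frac{1}{3}\right) \left(- \frac{71390}{73459}\right) = \frac{71390}{220377} \approx 0.32395$)
$\left(\left(-162295 - 133497\right) + 381814\right) \left(a - 93750\right) = \left(\left(-162295 - 133497\right) + 381814\right) \left(\frac{71390}{220377} - 93750\right) = \left(-295792 + 381814\right) \left(- \frac{20660272360}{220377}\right) = 86022 \left(- \frac{20660272360}{220377}\right) = - \frac{592412649650640}{73459}$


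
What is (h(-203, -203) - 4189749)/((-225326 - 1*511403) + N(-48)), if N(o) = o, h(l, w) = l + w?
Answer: 4190155/736777 ≈ 5.6871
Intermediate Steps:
(h(-203, -203) - 4189749)/((-225326 - 1*511403) + N(-48)) = ((-203 - 203) - 4189749)/((-225326 - 1*511403) - 48) = (-406 - 4189749)/((-225326 - 511403) - 48) = -4190155/(-736729 - 48) = -4190155/(-736777) = -4190155*(-1/736777) = 4190155/736777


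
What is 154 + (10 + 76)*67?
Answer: 5916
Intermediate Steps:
154 + (10 + 76)*67 = 154 + 86*67 = 154 + 5762 = 5916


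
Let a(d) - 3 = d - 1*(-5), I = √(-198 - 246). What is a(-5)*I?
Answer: 6*I*√111 ≈ 63.214*I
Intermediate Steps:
I = 2*I*√111 (I = √(-444) = 2*I*√111 ≈ 21.071*I)
a(d) = 8 + d (a(d) = 3 + (d - 1*(-5)) = 3 + (d + 5) = 3 + (5 + d) = 8 + d)
a(-5)*I = (8 - 5)*(2*I*√111) = 3*(2*I*√111) = 6*I*√111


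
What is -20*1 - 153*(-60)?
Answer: 9160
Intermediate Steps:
-20*1 - 153*(-60) = -20 + 9180 = 9160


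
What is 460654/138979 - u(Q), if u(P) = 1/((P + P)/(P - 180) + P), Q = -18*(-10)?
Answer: 460654/138979 ≈ 3.3146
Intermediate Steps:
Q = 180
u(P) = 1/(P + 2*P/(-180 + P)) (u(P) = 1/((2*P)/(-180 + P) + P) = 1/(2*P/(-180 + P) + P) = 1/(P + 2*P/(-180 + P)))
460654/138979 - u(Q) = 460654/138979 - (-180 + 180)/(180*(-178 + 180)) = 460654*(1/138979) - 0/(180*2) = 460654/138979 - 0/(180*2) = 460654/138979 - 1*0 = 460654/138979 + 0 = 460654/138979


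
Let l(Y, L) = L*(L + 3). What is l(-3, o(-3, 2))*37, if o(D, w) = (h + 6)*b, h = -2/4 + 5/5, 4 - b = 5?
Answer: 3367/4 ≈ 841.75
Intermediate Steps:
b = -1 (b = 4 - 1*5 = 4 - 5 = -1)
h = 1/2 (h = -2*1/4 + 5*(1/5) = -1/2 + 1 = 1/2 ≈ 0.50000)
o(D, w) = -13/2 (o(D, w) = (1/2 + 6)*(-1) = (13/2)*(-1) = -13/2)
l(Y, L) = L*(3 + L)
l(-3, o(-3, 2))*37 = -13*(3 - 13/2)/2*37 = -13/2*(-7/2)*37 = (91/4)*37 = 3367/4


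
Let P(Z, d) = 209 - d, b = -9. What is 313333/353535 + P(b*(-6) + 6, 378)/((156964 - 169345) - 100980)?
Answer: 11859829876/13359027045 ≈ 0.88778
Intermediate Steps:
313333/353535 + P(b*(-6) + 6, 378)/((156964 - 169345) - 100980) = 313333/353535 + (209 - 1*378)/((156964 - 169345) - 100980) = 313333*(1/353535) + (209 - 378)/(-12381 - 100980) = 313333/353535 - 169/(-113361) = 313333/353535 - 169*(-1/113361) = 313333/353535 + 169/113361 = 11859829876/13359027045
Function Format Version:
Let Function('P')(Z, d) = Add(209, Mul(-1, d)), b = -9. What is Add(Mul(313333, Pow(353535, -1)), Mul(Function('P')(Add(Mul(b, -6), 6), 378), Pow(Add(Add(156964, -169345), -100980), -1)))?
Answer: Rational(11859829876, 13359027045) ≈ 0.88778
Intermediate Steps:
Add(Mul(313333, Pow(353535, -1)), Mul(Function('P')(Add(Mul(b, -6), 6), 378), Pow(Add(Add(156964, -169345), -100980), -1))) = Add(Mul(313333, Pow(353535, -1)), Mul(Add(209, Mul(-1, 378)), Pow(Add(Add(156964, -169345), -100980), -1))) = Add(Mul(313333, Rational(1, 353535)), Mul(Add(209, -378), Pow(Add(-12381, -100980), -1))) = Add(Rational(313333, 353535), Mul(-169, Pow(-113361, -1))) = Add(Rational(313333, 353535), Mul(-169, Rational(-1, 113361))) = Add(Rational(313333, 353535), Rational(169, 113361)) = Rational(11859829876, 13359027045)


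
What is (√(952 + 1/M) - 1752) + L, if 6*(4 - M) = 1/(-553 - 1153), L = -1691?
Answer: -3443 + 2*√399110118205/40945 ≈ -3412.1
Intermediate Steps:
M = 40945/10236 (M = 4 - 1/(6*(-553 - 1153)) = 4 - ⅙/(-1706) = 4 - ⅙*(-1/1706) = 4 + 1/10236 = 40945/10236 ≈ 4.0001)
(√(952 + 1/M) - 1752) + L = (√(952 + 1/(40945/10236)) - 1752) - 1691 = (√(952 + 10236/40945) - 1752) - 1691 = (√(38989876/40945) - 1752) - 1691 = (2*√399110118205/40945 - 1752) - 1691 = (-1752 + 2*√399110118205/40945) - 1691 = -3443 + 2*√399110118205/40945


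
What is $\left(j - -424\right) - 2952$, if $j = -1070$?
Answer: $-3598$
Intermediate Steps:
$\left(j - -424\right) - 2952 = \left(-1070 - -424\right) - 2952 = \left(-1070 + 424\right) - 2952 = -646 - 2952 = -3598$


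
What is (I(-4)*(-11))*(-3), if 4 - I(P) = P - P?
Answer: 132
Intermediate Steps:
I(P) = 4 (I(P) = 4 - (P - P) = 4 - 1*0 = 4 + 0 = 4)
(I(-4)*(-11))*(-3) = (4*(-11))*(-3) = -44*(-3) = 132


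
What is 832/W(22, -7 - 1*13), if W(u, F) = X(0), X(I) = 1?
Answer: 832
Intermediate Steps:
W(u, F) = 1
832/W(22, -7 - 1*13) = 832/1 = 832*1 = 832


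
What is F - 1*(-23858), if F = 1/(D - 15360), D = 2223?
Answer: 313422545/13137 ≈ 23858.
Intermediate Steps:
F = -1/13137 (F = 1/(2223 - 15360) = 1/(-13137) = -1/13137 ≈ -7.6121e-5)
F - 1*(-23858) = -1/13137 - 1*(-23858) = -1/13137 + 23858 = 313422545/13137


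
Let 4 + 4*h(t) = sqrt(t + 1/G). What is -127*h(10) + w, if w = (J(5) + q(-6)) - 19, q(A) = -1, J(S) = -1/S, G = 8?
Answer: 534/5 - 1143*sqrt(2)/16 ≈ 5.7721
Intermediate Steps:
h(t) = -1 + sqrt(1/8 + t)/4 (h(t) = -1 + sqrt(t + 1/8)/4 = -1 + sqrt(1/8 + t)/4)
w = -101/5 (w = (-1/5 - 1) - 19 = -6/5 - 19 = -101/5 ≈ -20.200)
-127*h(10) + w = -127*(-1 + sqrt(2 + 16*10)/16) - 101/5 = -127*(-1 + sqrt(2 + 160)/16) - 101/5 = -127*(-1 + sqrt(162)/16) - 101/5 = -127*(-1 + (9*sqrt(2))/16) - 101/5 = -127*(-1 + 9*sqrt(2)/16) - 101/5 = (127 - 1143*sqrt(2)/16) - 101/5 = 534/5 - 1143*sqrt(2)/16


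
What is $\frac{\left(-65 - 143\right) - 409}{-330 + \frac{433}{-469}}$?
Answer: $\frac{289373}{155203} \approx 1.8645$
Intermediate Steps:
$\frac{\left(-65 - 143\right) - 409}{-330 + \frac{433}{-469}} = \frac{-208 - 409}{-330 + 433 \left(- \frac{1}{469}\right)} = - \frac{617}{-330 - \frac{433}{469}} = - \frac{617}{- \frac{155203}{469}} = \left(-617\right) \left(- \frac{469}{155203}\right) = \frac{289373}{155203}$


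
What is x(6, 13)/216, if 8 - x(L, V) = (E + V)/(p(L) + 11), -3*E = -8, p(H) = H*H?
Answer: 23/648 ≈ 0.035494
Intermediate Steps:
p(H) = H²
E = 8/3 (E = -⅓*(-8) = 8/3 ≈ 2.6667)
x(L, V) = 8 - (8/3 + V)/(11 + L²) (x(L, V) = 8 - (8/3 + V)/(L² + 11) = 8 - (8/3 + V)/(11 + L²))
x(6, 13)/216 = ((256/3 - 1*13 + 8*6²)/(11 + 6²))/216 = ((256/3 - 13 + 8*36)/(11 + 36))/216 = ((256/3 - 13 + 288)/47)/216 = ((1/47)*(1081/3))/216 = (1/216)*(23/3) = 23/648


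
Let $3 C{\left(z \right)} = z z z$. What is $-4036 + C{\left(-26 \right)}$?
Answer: $- \frac{29684}{3} \approx -9894.7$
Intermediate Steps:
$C{\left(z \right)} = \frac{z^{3}}{3}$ ($C{\left(z \right)} = \frac{z z z}{3} = \frac{z^{2} z}{3} = \frac{z^{3}}{3}$)
$-4036 + C{\left(-26 \right)} = -4036 + \frac{\left(-26\right)^{3}}{3} = -4036 + \frac{1}{3} \left(-17576\right) = -4036 - \frac{17576}{3} = - \frac{29684}{3}$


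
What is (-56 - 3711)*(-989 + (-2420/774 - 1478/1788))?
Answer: 431371695275/115326 ≈ 3.7405e+6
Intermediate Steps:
(-56 - 3711)*(-989 + (-2420/774 - 1478/1788)) = -3767*(-989 + (-2420*1/774 - 1478*1/1788)) = -3767*(-989 + (-1210/387 - 739/894)) = -3767*(-989 - 455911/115326) = -3767*(-114513325/115326) = 431371695275/115326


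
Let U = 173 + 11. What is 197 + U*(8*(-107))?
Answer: -157307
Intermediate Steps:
U = 184
197 + U*(8*(-107)) = 197 + 184*(8*(-107)) = 197 + 184*(-856) = 197 - 157504 = -157307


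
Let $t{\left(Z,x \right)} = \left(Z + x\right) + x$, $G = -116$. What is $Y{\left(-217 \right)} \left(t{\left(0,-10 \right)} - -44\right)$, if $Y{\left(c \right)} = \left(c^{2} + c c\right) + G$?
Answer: $2257488$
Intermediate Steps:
$t{\left(Z,x \right)} = Z + 2 x$
$Y{\left(c \right)} = -116 + 2 c^{2}$ ($Y{\left(c \right)} = \left(c^{2} + c c\right) - 116 = \left(c^{2} + c^{2}\right) - 116 = 2 c^{2} - 116 = -116 + 2 c^{2}$)
$Y{\left(-217 \right)} \left(t{\left(0,-10 \right)} - -44\right) = \left(-116 + 2 \left(-217\right)^{2}\right) \left(\left(0 + 2 \left(-10\right)\right) - -44\right) = \left(-116 + 2 \cdot 47089\right) \left(\left(0 - 20\right) + 44\right) = \left(-116 + 94178\right) \left(-20 + 44\right) = 94062 \cdot 24 = 2257488$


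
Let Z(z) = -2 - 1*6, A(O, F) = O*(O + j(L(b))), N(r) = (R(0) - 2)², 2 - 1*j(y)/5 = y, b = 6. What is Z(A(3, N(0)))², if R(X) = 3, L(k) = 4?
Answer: 64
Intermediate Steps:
j(y) = 10 - 5*y
N(r) = 1 (N(r) = (3 - 2)² = 1² = 1)
A(O, F) = O*(-10 + O) (A(O, F) = O*(O + (10 - 5*4)) = O*(O + (10 - 20)) = O*(O - 10) = O*(-10 + O))
Z(z) = -8 (Z(z) = -2 - 6 = -8)
Z(A(3, N(0)))² = (-8)² = 64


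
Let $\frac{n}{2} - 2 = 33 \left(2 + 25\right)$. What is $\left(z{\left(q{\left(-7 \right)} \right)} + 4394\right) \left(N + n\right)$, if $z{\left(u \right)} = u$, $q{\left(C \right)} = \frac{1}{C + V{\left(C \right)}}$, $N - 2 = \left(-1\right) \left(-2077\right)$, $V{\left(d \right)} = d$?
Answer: $\frac{237755475}{14} \approx 1.6983 \cdot 10^{7}$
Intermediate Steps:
$N = 2079$ ($N = 2 - -2077 = 2 + 2077 = 2079$)
$q{\left(C \right)} = \frac{1}{2 C}$ ($q{\left(C \right)} = \frac{1}{C + C} = \frac{1}{2 C}$)
$n = 1786$ ($n = 4 + 2 \cdot 33 \left(2 + 25\right) = 4 + 2 \cdot 33 \cdot 27 = 4 + 2 \cdot 891 = 4 + 1782 = 1786$)
$\left(z{\left(q{\left(-7 \right)} \right)} + 4394\right) \left(N + n\right) = \left(\frac{1}{2 \left(-7\right)} + 4394\right) \left(2079 + 1786\right) = \left(\frac{1}{2} \left(- \frac{1}{7}\right) + 4394\right) 3865 = \left(- \frac{1}{14} + 4394\right) 3865 = \frac{61515}{14} \cdot 3865 = \frac{237755475}{14}$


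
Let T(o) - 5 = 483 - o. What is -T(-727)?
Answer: -1215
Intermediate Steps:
T(o) = 488 - o (T(o) = 5 + (483 - o) = 488 - o)
-T(-727) = -(488 - 1*(-727)) = -(488 + 727) = -1*1215 = -1215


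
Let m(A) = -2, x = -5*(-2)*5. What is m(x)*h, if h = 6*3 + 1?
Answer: -38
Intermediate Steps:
h = 19 (h = 18 + 1 = 19)
x = 50 (x = 10*5 = 50)
m(x)*h = -2*19 = -38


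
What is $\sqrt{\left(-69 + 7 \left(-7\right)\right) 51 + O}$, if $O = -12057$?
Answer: $5 i \sqrt{723} \approx 134.44 i$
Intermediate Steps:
$\sqrt{\left(-69 + 7 \left(-7\right)\right) 51 + O} = \sqrt{\left(-69 + 7 \left(-7\right)\right) 51 - 12057} = \sqrt{\left(-69 - 49\right) 51 - 12057} = \sqrt{\left(-118\right) 51 - 12057} = \sqrt{-6018 - 12057} = \sqrt{-18075} = 5 i \sqrt{723}$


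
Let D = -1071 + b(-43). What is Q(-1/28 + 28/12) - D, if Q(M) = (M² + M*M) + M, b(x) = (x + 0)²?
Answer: -2699429/3528 ≈ -765.14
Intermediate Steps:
b(x) = x²
Q(M) = M + 2*M² (Q(M) = (M² + M²) + M = 2*M² + M = M + 2*M²)
D = 778 (D = -1071 + (-43)² = -1071 + 1849 = 778)
Q(-1/28 + 28/12) - D = (-1/28 + 28/12)*(1 + 2*(-1/28 + 28/12)) - 1*778 = (-1*1/28 + 28*(1/12))*(1 + 2*(-1*1/28 + 28*(1/12))) - 778 = (-1/28 + 7/3)*(1 + 2*(-1/28 + 7/3)) - 778 = 193*(1 + 2*(193/84))/84 - 778 = 193*(1 + 193/42)/84 - 778 = (193/84)*(235/42) - 778 = 45355/3528 - 778 = -2699429/3528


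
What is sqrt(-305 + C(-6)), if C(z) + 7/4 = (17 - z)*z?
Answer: I*sqrt(1779)/2 ≈ 21.089*I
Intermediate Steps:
C(z) = -7/4 + z*(17 - z) (C(z) = -7/4 + (17 - z)*z = -7/4 + z*(17 - z))
sqrt(-305 + C(-6)) = sqrt(-305 + (-7/4 - 1*(-6)**2 + 17*(-6))) = sqrt(-305 + (-7/4 - 1*36 - 102)) = sqrt(-305 + (-7/4 - 36 - 102)) = sqrt(-305 - 559/4) = sqrt(-1779/4) = I*sqrt(1779)/2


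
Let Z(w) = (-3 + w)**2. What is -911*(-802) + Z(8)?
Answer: 730647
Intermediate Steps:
-911*(-802) + Z(8) = -911*(-802) + (-3 + 8)**2 = 730622 + 5**2 = 730622 + 25 = 730647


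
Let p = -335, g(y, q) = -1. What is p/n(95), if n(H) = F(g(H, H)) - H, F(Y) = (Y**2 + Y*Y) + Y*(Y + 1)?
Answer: 335/93 ≈ 3.6021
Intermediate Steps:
F(Y) = 2*Y**2 + Y*(1 + Y) (F(Y) = (Y**2 + Y**2) + Y*(1 + Y) = 2*Y**2 + Y*(1 + Y))
n(H) = 2 - H (n(H) = -(1 + 3*(-1)) - H = -(1 - 3) - H = -1*(-2) - H = 2 - H)
p/n(95) = -335/(2 - 1*95) = -335/(2 - 95) = -335/(-93) = -335*(-1/93) = 335/93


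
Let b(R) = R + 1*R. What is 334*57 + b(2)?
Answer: 19042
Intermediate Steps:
b(R) = 2*R (b(R) = R + R = 2*R)
334*57 + b(2) = 334*57 + 2*2 = 19038 + 4 = 19042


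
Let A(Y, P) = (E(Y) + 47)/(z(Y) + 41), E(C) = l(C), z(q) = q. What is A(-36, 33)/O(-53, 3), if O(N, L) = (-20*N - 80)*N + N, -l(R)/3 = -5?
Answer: -62/259965 ≈ -0.00023849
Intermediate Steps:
l(R) = 15 (l(R) = -3*(-5) = 15)
E(C) = 15
O(N, L) = N + N*(-80 - 20*N) (O(N, L) = (-80 - 20*N)*N + N = N*(-80 - 20*N) + N = N + N*(-80 - 20*N))
A(Y, P) = 62/(41 + Y) (A(Y, P) = (15 + 47)/(Y + 41) = 62/(41 + Y))
A(-36, 33)/O(-53, 3) = (62/(41 - 36))/((-1*(-53)*(79 + 20*(-53)))) = (62/5)/((-1*(-53)*(79 - 1060))) = (62*(⅕))/((-1*(-53)*(-981))) = (62/5)/(-51993) = (62/5)*(-1/51993) = -62/259965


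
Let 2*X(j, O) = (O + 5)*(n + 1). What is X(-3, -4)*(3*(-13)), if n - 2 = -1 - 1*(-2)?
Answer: -78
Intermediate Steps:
n = 3 (n = 2 + (-1 - 1*(-2)) = 2 + (-1 + 2) = 2 + 1 = 3)
X(j, O) = 10 + 2*O (X(j, O) = ((O + 5)*(3 + 1))/2 = ((5 + O)*4)/2 = (20 + 4*O)/2 = 10 + 2*O)
X(-3, -4)*(3*(-13)) = (10 + 2*(-4))*(3*(-13)) = (10 - 8)*(-39) = 2*(-39) = -78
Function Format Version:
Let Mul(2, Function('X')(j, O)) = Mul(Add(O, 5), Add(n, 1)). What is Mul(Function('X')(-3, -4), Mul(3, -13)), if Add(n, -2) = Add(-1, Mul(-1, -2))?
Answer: -78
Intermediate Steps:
n = 3 (n = Add(2, Add(-1, Mul(-1, -2))) = Add(2, Add(-1, 2)) = Add(2, 1) = 3)
Function('X')(j, O) = Add(10, Mul(2, O)) (Function('X')(j, O) = Mul(Rational(1, 2), Mul(Add(O, 5), Add(3, 1))) = Mul(Rational(1, 2), Mul(Add(5, O), 4)) = Mul(Rational(1, 2), Add(20, Mul(4, O))) = Add(10, Mul(2, O)))
Mul(Function('X')(-3, -4), Mul(3, -13)) = Mul(Add(10, Mul(2, -4)), Mul(3, -13)) = Mul(Add(10, -8), -39) = Mul(2, -39) = -78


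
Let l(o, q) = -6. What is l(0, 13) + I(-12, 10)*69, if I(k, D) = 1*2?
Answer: 132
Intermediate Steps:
I(k, D) = 2
l(0, 13) + I(-12, 10)*69 = -6 + 2*69 = -6 + 138 = 132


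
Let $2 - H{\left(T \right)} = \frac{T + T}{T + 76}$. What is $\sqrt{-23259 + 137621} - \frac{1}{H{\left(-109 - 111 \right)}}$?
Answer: $\frac{18}{19} + \sqrt{114362} \approx 339.12$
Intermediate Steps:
$H{\left(T \right)} = 2 - \frac{2 T}{76 + T}$ ($H{\left(T \right)} = 2 - \frac{T + T}{T + 76} = 2 - \frac{2 T}{76 + T}$)
$\sqrt{-23259 + 137621} - \frac{1}{H{\left(-109 - 111 \right)}} = \sqrt{-23259 + 137621} - \frac{1}{152 \frac{1}{76 - 220}} = \sqrt{114362} - \frac{1}{152 \frac{1}{76 - 220}} = \sqrt{114362} - \frac{1}{152 \frac{1}{-144}} = \sqrt{114362} - \frac{1}{152 \left(- \frac{1}{144}\right)} = \sqrt{114362} - \frac{1}{- \frac{19}{18}} = \sqrt{114362} - - \frac{18}{19} = \sqrt{114362} + \frac{18}{19} = \frac{18}{19} + \sqrt{114362}$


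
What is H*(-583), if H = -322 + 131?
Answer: 111353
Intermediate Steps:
H = -191
H*(-583) = -191*(-583) = 111353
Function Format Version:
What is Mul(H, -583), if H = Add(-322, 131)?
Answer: 111353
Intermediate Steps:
H = -191
Mul(H, -583) = Mul(-191, -583) = 111353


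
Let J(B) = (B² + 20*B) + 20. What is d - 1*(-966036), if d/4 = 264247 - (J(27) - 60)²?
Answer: -4018740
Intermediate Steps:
J(B) = 20 + B² + 20*B
d = -4984776 (d = 4*(264247 - ((20 + 27² + 20*27) - 60)²) = 4*(264247 - ((20 + 729 + 540) - 60)²) = 4*(264247 - (1289 - 60)²) = 4*(264247 - 1*1229²) = 4*(264247 - 1*1510441) = 4*(264247 - 1510441) = 4*(-1246194) = -4984776)
d - 1*(-966036) = -4984776 - 1*(-966036) = -4984776 + 966036 = -4018740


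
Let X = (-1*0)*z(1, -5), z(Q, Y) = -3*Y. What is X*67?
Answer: 0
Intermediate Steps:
X = 0 (X = (-1*0)*(-3*(-5)) = 0*15 = 0)
X*67 = 0*67 = 0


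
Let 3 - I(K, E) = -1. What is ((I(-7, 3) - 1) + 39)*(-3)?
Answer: -126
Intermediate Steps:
I(K, E) = 4 (I(K, E) = 3 - 1*(-1) = 3 + 1 = 4)
((I(-7, 3) - 1) + 39)*(-3) = ((4 - 1) + 39)*(-3) = (3 + 39)*(-3) = 42*(-3) = -126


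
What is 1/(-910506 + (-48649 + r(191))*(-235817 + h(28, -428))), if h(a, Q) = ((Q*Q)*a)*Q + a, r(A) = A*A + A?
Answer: 1/26295656434059 ≈ 3.8029e-14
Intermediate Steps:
r(A) = A + A² (r(A) = A² + A = A + A²)
h(a, Q) = a + a*Q³ (h(a, Q) = (Q²*a)*Q + a = (a*Q²)*Q + a = a*Q³ + a = a + a*Q³)
1/(-910506 + (-48649 + r(191))*(-235817 + h(28, -428))) = 1/(-910506 + (-48649 + 191*(1 + 191))*(-235817 + 28*(1 + (-428)³))) = 1/(-910506 + (-48649 + 191*192)*(-235817 + 28*(1 - 78402752))) = 1/(-910506 + (-48649 + 36672)*(-235817 + 28*(-78402751))) = 1/(-910506 - 11977*(-235817 - 2195277028)) = 1/(-910506 - 11977*(-2195512845)) = 1/(-910506 + 26295657344565) = 1/26295656434059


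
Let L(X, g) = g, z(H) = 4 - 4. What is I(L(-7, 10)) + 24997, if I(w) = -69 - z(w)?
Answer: 24928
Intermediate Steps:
z(H) = 0
I(w) = -69 (I(w) = -69 - 1*0 = -69 + 0 = -69)
I(L(-7, 10)) + 24997 = -69 + 24997 = 24928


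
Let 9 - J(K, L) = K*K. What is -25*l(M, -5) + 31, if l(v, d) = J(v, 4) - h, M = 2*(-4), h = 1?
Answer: 1431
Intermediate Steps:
J(K, L) = 9 - K² (J(K, L) = 9 - K*K = 9 - K²)
M = -8
l(v, d) = 8 - v² (l(v, d) = (9 - v²) - 1*1 = (9 - v²) - 1 = 8 - v²)
-25*l(M, -5) + 31 = -25*(8 - 1*(-8)²) + 31 = -25*(8 - 1*64) + 31 = -25*(8 - 64) + 31 = -25*(-56) + 31 = 1400 + 31 = 1431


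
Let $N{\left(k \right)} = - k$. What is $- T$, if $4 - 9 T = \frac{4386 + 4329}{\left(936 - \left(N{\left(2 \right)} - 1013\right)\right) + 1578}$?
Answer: $- \frac{5401}{31761} \approx -0.17005$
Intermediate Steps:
$T = \frac{5401}{31761}$ ($T = \frac{4}{9} - \frac{\left(4386 + 4329\right) \frac{1}{\left(936 - \left(\left(-1\right) 2 - 1013\right)\right) + 1578}}{9} = \frac{4}{9} - \frac{8715 \frac{1}{\left(936 - \left(-2 - 1013\right)\right) + 1578}}{9} = \frac{4}{9} - \frac{8715 \frac{1}{\left(936 - -1015\right) + 1578}}{9} = \frac{4}{9} - \frac{8715 \frac{1}{\left(936 + 1015\right) + 1578}}{9} = \frac{4}{9} - \frac{8715 \frac{1}{1951 + 1578}}{9} = \frac{4}{9} - \frac{8715 \cdot \frac{1}{3529}}{9} = \frac{4}{9} - \frac{2905}{10587} = \frac{5401}{31761} \approx 0.17005$)
$- T = \left(-1\right) \frac{5401}{31761} = - \frac{5401}{31761}$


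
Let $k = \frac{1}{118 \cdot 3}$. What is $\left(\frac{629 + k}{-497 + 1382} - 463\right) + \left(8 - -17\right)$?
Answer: $- \frac{136998353}{313290} \approx -437.29$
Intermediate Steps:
$k = \frac{1}{354} \approx 0.0028249$
$\left(\frac{629 + k}{-497 + 1382} - 463\right) + \left(8 - -17\right) = \left(\frac{629 + \frac{1}{354}}{-497 + 1382} - 463\right) + \left(8 - -17\right) = \left(\frac{222667}{354 \cdot 885} - 463\right) + \left(8 + 17\right) = \left(\frac{222667}{354} \cdot \frac{1}{885} - 463\right) + 25 = \left(\frac{222667}{313290} - 463\right) + 25 = - \frac{144830603}{313290} + 25 = - \frac{136998353}{313290}$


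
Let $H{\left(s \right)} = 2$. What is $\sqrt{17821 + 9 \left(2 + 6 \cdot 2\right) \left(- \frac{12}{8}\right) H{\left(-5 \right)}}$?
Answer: $\sqrt{17443} \approx 132.07$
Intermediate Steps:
$\sqrt{17821 + 9 \left(2 + 6 \cdot 2\right) \left(- \frac{12}{8}\right) H{\left(-5 \right)}} = \sqrt{17821 + 9 \left(2 + 6 \cdot 2\right) \left(- \frac{12}{8}\right) 2} = \sqrt{17821 + 9 \left(2 + 12\right) \left(\left(-12\right) \frac{1}{8}\right) 2} = \sqrt{17821 + 9 \cdot 14 \left(- \frac{3}{2}\right) 2} = \sqrt{17821 + 126 \left(- \frac{3}{2}\right) 2} = \sqrt{17821 - 378} = \sqrt{17443}$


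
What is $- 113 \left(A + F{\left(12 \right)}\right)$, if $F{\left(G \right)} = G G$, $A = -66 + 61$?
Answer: $-15707$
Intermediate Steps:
$A = -5$
$F{\left(G \right)} = G^{2}$
$- 113 \left(A + F{\left(12 \right)}\right) = - 113 \left(-5 + 12^{2}\right) = - 113 \left(-5 + 144\right) = \left(-113\right) 139 = -15707$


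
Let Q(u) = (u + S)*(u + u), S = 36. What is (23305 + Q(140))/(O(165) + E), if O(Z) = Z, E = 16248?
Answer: 24195/5471 ≈ 4.4224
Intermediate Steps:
Q(u) = 2*u*(36 + u) (Q(u) = (u + 36)*(u + u) = (36 + u)*(2*u) = 2*u*(36 + u))
(23305 + Q(140))/(O(165) + E) = (23305 + 2*140*(36 + 140))/(165 + 16248) = (23305 + 2*140*176)/16413 = (23305 + 49280)*(1/16413) = 72585*(1/16413) = 24195/5471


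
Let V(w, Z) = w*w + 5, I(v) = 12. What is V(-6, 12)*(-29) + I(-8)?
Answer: -1177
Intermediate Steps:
V(w, Z) = 5 + w² (V(w, Z) = w² + 5 = 5 + w²)
V(-6, 12)*(-29) + I(-8) = (5 + (-6)²)*(-29) + 12 = (5 + 36)*(-29) + 12 = 41*(-29) + 12 = -1189 + 12 = -1177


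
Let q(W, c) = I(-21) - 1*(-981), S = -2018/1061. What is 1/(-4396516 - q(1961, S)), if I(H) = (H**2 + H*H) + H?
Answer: -1/4398358 ≈ -2.2736e-7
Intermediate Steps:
S = -2018/1061 (S = -2018*1/1061 = -2018/1061 ≈ -1.9020)
I(H) = H + 2*H**2 (I(H) = (H**2 + H**2) + H = 2*H**2 + H = H + 2*H**2)
q(W, c) = 1842 (q(W, c) = -21*(1 + 2*(-21)) - 1*(-981) = -21*(1 - 42) + 981 = -21*(-41) + 981 = 861 + 981 = 1842)
1/(-4396516 - q(1961, S)) = 1/(-4396516 - 1*1842) = 1/(-4396516 - 1842) = 1/(-4398358) = -1/4398358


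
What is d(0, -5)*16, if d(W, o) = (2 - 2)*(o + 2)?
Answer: 0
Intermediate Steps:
d(W, o) = 0 (d(W, o) = 0*(2 + o) = 0)
d(0, -5)*16 = 0*16 = 0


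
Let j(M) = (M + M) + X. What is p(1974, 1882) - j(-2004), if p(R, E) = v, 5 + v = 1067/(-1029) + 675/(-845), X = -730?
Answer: 822754195/173901 ≈ 4731.2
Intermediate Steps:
j(M) = -730 + 2*M (j(M) = (M + M) - 730 = 2*M - 730 = -730 + 2*M)
v = -1188743/173901 (v = -5 + (1067/(-1029) + 675/(-845)) = -5 + (1067*(-1/1029) + 675*(-1/845)) = -5 + (-1067/1029 - 135/169) = -5 - 319238/173901 = -1188743/173901 ≈ -6.8357)
p(R, E) = -1188743/173901
p(1974, 1882) - j(-2004) = -1188743/173901 - (-730 + 2*(-2004)) = -1188743/173901 - (-730 - 4008) = -1188743/173901 - 1*(-4738) = -1188743/173901 + 4738 = 822754195/173901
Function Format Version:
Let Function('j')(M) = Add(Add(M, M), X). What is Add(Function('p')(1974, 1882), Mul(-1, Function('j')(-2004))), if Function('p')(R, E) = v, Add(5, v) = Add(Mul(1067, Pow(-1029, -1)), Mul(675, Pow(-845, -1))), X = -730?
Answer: Rational(822754195, 173901) ≈ 4731.2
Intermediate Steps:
Function('j')(M) = Add(-730, Mul(2, M)) (Function('j')(M) = Add(Add(M, M), -730) = Add(Mul(2, M), -730) = Add(-730, Mul(2, M)))
v = Rational(-1188743, 173901) (v = Add(-5, Add(Mul(1067, Pow(-1029, -1)), Mul(675, Pow(-845, -1)))) = Add(-5, Add(Mul(1067, Rational(-1, 1029)), Mul(675, Rational(-1, 845)))) = Add(-5, Add(Rational(-1067, 1029), Rational(-135, 169))) = Add(-5, Rational(-319238, 173901)) = Rational(-1188743, 173901) ≈ -6.8357)
Function('p')(R, E) = Rational(-1188743, 173901)
Add(Function('p')(1974, 1882), Mul(-1, Function('j')(-2004))) = Add(Rational(-1188743, 173901), Mul(-1, Add(-730, Mul(2, -2004)))) = Add(Rational(-1188743, 173901), Mul(-1, Add(-730, -4008))) = Add(Rational(-1188743, 173901), Mul(-1, -4738)) = Add(Rational(-1188743, 173901), 4738) = Rational(822754195, 173901)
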